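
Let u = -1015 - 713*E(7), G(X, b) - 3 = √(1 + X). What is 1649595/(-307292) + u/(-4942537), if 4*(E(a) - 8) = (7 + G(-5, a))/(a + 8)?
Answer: -1438426431359/268023896436 + 713*I/148276110 ≈ -5.3668 + 4.8086e-6*I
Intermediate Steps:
G(X, b) = 3 + √(1 + X)
E(a) = 8 + (10 + 2*I)/(4*(8 + a)) (E(a) = 8 + ((7 + (3 + √(1 - 5)))/(a + 8))/4 = 8 + ((7 + (3 + √(-4)))/(8 + a))/4 = 8 + ((7 + (3 + 2*I))/(8 + a))/4 = 8 + ((10 + 2*I)/(8 + a))/4 = 8 + (10 + 2*I)/(4*(8 + a)))
u = -41027/6 - 713*I/30 (u = -1015 - 713*(133 + I + 16*7)/(2*(8 + 7)) = -1015 - 713*(133 + I + 112)/(2*15) = -1015 - 713*(245 + I)/(2*15) = -1015 - 713*(49/6 + I/30) = -1015 + (-34937/6 - 713*I/30) = -41027/6 - 713*I/30 ≈ -6837.8 - 23.767*I)
1649595/(-307292) + u/(-4942537) = 1649595/(-307292) + (-41027/6 - 713*I/30)/(-4942537) = 1649595*(-1/307292) + (-41027/6 - 713*I/30)*(-1/4942537) = -97035/18076 + (41027/29655222 + 713*I/148276110) = -1438426431359/268023896436 + 713*I/148276110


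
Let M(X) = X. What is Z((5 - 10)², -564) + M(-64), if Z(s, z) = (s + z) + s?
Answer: -578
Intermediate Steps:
Z(s, z) = z + 2*s
Z((5 - 10)², -564) + M(-64) = (-564 + 2*(5 - 10)²) - 64 = (-564 + 2*(-5)²) - 64 = (-564 + 2*25) - 64 = (-564 + 50) - 64 = -514 - 64 = -578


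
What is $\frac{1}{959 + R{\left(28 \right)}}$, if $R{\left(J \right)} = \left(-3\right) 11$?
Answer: $\frac{1}{926} \approx 0.0010799$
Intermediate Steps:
$R{\left(J \right)} = -33$
$\frac{1}{959 + R{\left(28 \right)}} = \frac{1}{959 - 33} = \frac{1}{926}$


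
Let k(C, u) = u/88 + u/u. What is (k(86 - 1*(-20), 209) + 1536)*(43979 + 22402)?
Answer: 817482015/8 ≈ 1.0219e+8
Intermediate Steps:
k(C, u) = 1 + u/88 (k(C, u) = u*(1/88) + 1 = u/88 + 1 = 1 + u/88)
(k(86 - 1*(-20), 209) + 1536)*(43979 + 22402) = ((1 + (1/88)*209) + 1536)*(43979 + 22402) = ((1 + 19/8) + 1536)*66381 = (27/8 + 1536)*66381 = (12315/8)*66381 = 817482015/8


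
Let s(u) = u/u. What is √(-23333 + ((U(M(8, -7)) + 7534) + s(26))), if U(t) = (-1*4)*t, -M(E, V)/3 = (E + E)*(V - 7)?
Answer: 3*I*√2054 ≈ 135.96*I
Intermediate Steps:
s(u) = 1
M(E, V) = -6*E*(-7 + V) (M(E, V) = -3*(E + E)*(V - 7) = -3*2*E*(-7 + V) = -6*E*(-7 + V))
U(t) = -4*t
√(-23333 + ((U(M(8, -7)) + 7534) + s(26))) = √(-23333 + ((-24*8*(7 - 1*(-7)) + 7534) + 1)) = √(-23333 + ((-24*8*(7 + 7) + 7534) + 1)) = √(-23333 + ((-24*8*14 + 7534) + 1)) = √(-23333 + ((-4*672 + 7534) + 1)) = √(-23333 + ((-2688 + 7534) + 1)) = √(-23333 + (4846 + 1)) = √(-23333 + 4847) = √(-18486) = 3*I*√2054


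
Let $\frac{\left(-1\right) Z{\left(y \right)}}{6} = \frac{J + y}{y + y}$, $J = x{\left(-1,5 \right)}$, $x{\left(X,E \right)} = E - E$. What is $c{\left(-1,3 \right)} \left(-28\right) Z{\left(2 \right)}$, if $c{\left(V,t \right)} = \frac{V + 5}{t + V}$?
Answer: $168$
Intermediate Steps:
$x{\left(X,E \right)} = 0$
$J = 0$
$c{\left(V,t \right)} = \frac{5 + V}{V + t}$
$Z{\left(y \right)} = -3$ ($Z{\left(y \right)} = - 6 \frac{0 + y}{y + y} = - 6 \frac{y}{2 y} = - 6 y \frac{1}{2 y} = \left(-6\right) \frac{1}{2} = -3$)
$c{\left(-1,3 \right)} \left(-28\right) Z{\left(2 \right)} = \frac{5 - 1}{-1 + 3} \left(-28\right) \left(-3\right) = \frac{1}{2} \cdot 4 \left(-28\right) \left(-3\right) = 2 \left(-28\right) \left(-3\right) = \left(-56\right) \left(-3\right) = 168$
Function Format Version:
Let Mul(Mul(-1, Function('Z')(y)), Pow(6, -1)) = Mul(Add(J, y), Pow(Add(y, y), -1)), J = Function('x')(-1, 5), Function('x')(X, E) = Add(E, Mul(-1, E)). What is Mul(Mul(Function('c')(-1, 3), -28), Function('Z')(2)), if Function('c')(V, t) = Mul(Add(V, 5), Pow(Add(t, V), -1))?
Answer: 168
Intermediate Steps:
Function('x')(X, E) = 0
J = 0
Function('c')(V, t) = Mul(Pow(Add(V, t), -1), Add(5, V)) (Function('c')(V, t) = Mul(Add(5, V), Pow(Add(V, t), -1)) = Mul(Pow(Add(V, t), -1), Add(5, V)))
Function('Z')(y) = -3 (Function('Z')(y) = Mul(-6, Mul(Add(0, y), Pow(Add(y, y), -1))) = Mul(-6, Mul(y, Pow(Mul(2, y), -1))) = Mul(-6, Mul(y, Mul(Rational(1, 2), Pow(y, -1)))) = Mul(-6, Rational(1, 2)) = -3)
Mul(Mul(Function('c')(-1, 3), -28), Function('Z')(2)) = Mul(Mul(Mul(Pow(Add(-1, 3), -1), Add(5, -1)), -28), -3) = Mul(Mul(Mul(Pow(2, -1), 4), -28), -3) = Mul(Mul(Mul(Rational(1, 2), 4), -28), -3) = Mul(Mul(2, -28), -3) = Mul(-56, -3) = 168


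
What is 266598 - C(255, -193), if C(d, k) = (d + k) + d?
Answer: 266281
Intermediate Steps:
C(d, k) = k + 2*d
266598 - C(255, -193) = 266598 - (-193 + 2*255) = 266598 - (-193 + 510) = 266598 - 1*317 = 266598 - 317 = 266281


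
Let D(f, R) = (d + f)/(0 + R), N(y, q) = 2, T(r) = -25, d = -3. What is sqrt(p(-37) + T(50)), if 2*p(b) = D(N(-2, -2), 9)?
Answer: I*sqrt(902)/6 ≈ 5.0056*I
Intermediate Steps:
D(f, R) = (-3 + f)/R (D(f, R) = (-3 + f)/(0 + R) = (-3 + f)/R)
p(b) = -1/18 (p(b) = ((-3 + 2)/9)/2 = ((1/9)*(-1))/2 = (1/2)*(-1/9) = -1/18)
sqrt(p(-37) + T(50)) = sqrt(-1/18 - 25) = sqrt(-451/18) = I*sqrt(902)/6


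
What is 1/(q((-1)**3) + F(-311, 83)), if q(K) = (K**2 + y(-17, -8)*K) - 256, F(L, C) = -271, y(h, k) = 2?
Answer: -1/528 ≈ -0.0018939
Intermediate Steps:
q(K) = -256 + K**2 + 2*K (q(K) = (K**2 + 2*K) - 256 = -256 + K**2 + 2*K)
1/(q((-1)**3) + F(-311, 83)) = 1/((-256 + ((-1)**3)**2 + 2*(-1)**3) - 271) = 1/((-256 + (-1)**2 + 2*(-1)) - 271) = 1/((-256 + 1 - 2) - 271) = 1/(-257 - 271) = 1/(-528) = -1/528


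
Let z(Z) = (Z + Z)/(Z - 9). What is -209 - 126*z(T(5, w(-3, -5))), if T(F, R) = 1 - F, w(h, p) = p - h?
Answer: -3725/13 ≈ -286.54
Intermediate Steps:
z(Z) = 2*Z/(-9 + Z) (z(Z) = (2*Z)/(-9 + Z) = 2*Z/(-9 + Z))
-209 - 126*z(T(5, w(-3, -5))) = -209 - 252*(1 - 1*5)/(-9 + (1 - 1*5)) = -209 - 252*(1 - 5)/(-9 + (1 - 5)) = -209 - 252*(-4)/(-9 - 4) = -209 - 252*(-4)/(-13) = -209 - 252*(-4)*(-1)/13 = -209 - 126*8/13 = -209 - 1008/13 = -3725/13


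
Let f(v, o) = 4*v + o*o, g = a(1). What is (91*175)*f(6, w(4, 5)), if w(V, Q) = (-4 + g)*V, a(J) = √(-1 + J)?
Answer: 4459000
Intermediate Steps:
g = 0 (g = √(-1 + 1) = √0 = 0)
w(V, Q) = -4*V (w(V, Q) = (-4 + 0)*V = -4*V)
f(v, o) = o² + 4*v (f(v, o) = 4*v + o² = o² + 4*v)
(91*175)*f(6, w(4, 5)) = (91*175)*((-4*4)² + 4*6) = 15925*((-16)² + 24) = 15925*(256 + 24) = 15925*280 = 4459000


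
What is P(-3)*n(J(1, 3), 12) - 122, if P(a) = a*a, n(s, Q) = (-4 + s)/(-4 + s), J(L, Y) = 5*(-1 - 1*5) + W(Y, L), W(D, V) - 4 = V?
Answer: -113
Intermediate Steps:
W(D, V) = 4 + V
J(L, Y) = -26 + L (J(L, Y) = 5*(-1 - 1*5) + (4 + L) = 5*(-1 - 5) + (4 + L) = 5*(-6) + (4 + L) = -30 + (4 + L) = -26 + L)
n(s, Q) = 1
P(a) = a²
P(-3)*n(J(1, 3), 12) - 122 = (-3)²*1 - 122 = 9*1 - 122 = 9 - 122 = -113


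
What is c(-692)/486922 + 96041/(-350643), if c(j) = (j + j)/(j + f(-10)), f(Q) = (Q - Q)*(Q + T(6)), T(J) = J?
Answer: -23381887258/85367895423 ≈ -0.27390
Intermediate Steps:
f(Q) = 0 (f(Q) = (Q - Q)*(Q + 6) = 0*(6 + Q) = 0)
c(j) = 2 (c(j) = (j + j)/(j + 0) = (2*j)/j = 2)
c(-692)/486922 + 96041/(-350643) = 2/486922 + 96041/(-350643) = 2*(1/486922) + 96041*(-1/350643) = 1/243461 - 96041/350643 = -23381887258/85367895423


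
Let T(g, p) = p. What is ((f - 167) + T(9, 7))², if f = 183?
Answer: 529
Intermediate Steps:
((f - 167) + T(9, 7))² = ((183 - 167) + 7)² = (16 + 7)² = 23² = 529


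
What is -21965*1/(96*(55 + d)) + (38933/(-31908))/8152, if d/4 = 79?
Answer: -14882268227/24125574984 ≈ -0.61687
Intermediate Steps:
d = 316 (d = 4*79 = 316)
-21965*1/(96*(55 + d)) + (38933/(-31908))/8152 = -21965*1/(96*(55 + 316)) + (38933/(-31908))/8152 = -21965/(371*96) + (38933*(-1/31908))*(1/8152) = -21965/35616 - 38933/31908*1/8152 = -21965*1/35616 - 38933/260114016 = -21965/35616 - 38933/260114016 = -14882268227/24125574984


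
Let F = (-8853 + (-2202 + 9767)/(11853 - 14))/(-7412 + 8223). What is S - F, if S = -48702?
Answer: -467503992056/9601429 ≈ -48691.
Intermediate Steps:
F = -104803102/9601429 (F = (-8853 + 7565/11839)/811 = (-8853 + 7565*(1/11839))*(1/811) = (-8853 + 7565/11839)*(1/811) = -104803102/11839*1/811 = -104803102/9601429 ≈ -10.915)
S - F = -48702 - 1*(-104803102/9601429) = -48702 + 104803102/9601429 = -467503992056/9601429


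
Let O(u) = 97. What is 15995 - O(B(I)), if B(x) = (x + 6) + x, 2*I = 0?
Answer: 15898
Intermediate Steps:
I = 0 (I = (½)*0 = 0)
B(x) = 6 + 2*x (B(x) = (6 + x) + x = 6 + 2*x)
15995 - O(B(I)) = 15995 - 1*97 = 15995 - 97 = 15898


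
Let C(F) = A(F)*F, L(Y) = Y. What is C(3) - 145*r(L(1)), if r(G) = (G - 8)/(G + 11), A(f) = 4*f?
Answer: 1447/12 ≈ 120.58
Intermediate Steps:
C(F) = 4*F² (C(F) = (4*F)*F = 4*F²)
r(G) = (-8 + G)/(11 + G)
C(3) - 145*r(L(1)) = 4*3² - 145*(-8 + 1)/(11 + 1) = 4*9 - 145*(-7)/12 = 36 - 145*(-7)/12 = 36 - 145*(-7/12) = 36 + 1015/12 = 1447/12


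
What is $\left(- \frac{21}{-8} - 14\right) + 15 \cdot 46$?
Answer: $\frac{5429}{8} \approx 678.63$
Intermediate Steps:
$\left(- \frac{21}{-8} - 14\right) + 15 \cdot 46 = \left(\left(-21\right) \left(- \frac{1}{8}\right) - 14\right) + 690 = \left(\frac{21}{8} - 14\right) + 690 = - \frac{91}{8} + 690 = \frac{5429}{8}$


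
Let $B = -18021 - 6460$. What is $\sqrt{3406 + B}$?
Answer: $5 i \sqrt{843} \approx 145.17 i$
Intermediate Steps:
$B = -24481$
$\sqrt{3406 + B} = \sqrt{3406 - 24481} = \sqrt{-21075} = 5 i \sqrt{843}$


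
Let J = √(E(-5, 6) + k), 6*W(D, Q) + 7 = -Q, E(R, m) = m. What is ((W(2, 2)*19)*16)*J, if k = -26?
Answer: -912*I*√5 ≈ -2039.3*I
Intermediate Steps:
W(D, Q) = -7/6 - Q/6 (W(D, Q) = -7/6 + (-Q)/6 = -7/6 - Q/6)
J = 2*I*√5 (J = √(6 - 26) = √(-20) = 2*I*√5 ≈ 4.4721*I)
((W(2, 2)*19)*16)*J = (((-7/6 - ⅙*2)*19)*16)*(2*I*√5) = (((-7/6 - ⅓)*19)*16)*(2*I*√5) = (-3/2*19*16)*(2*I*√5) = (-57/2*16)*(2*I*√5) = -912*I*√5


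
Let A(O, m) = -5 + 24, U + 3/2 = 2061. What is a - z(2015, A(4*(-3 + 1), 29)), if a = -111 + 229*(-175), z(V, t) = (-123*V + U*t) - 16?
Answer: 337089/2 ≈ 1.6854e+5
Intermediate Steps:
U = 4119/2 (U = -3/2 + 2061 = 4119/2 ≈ 2059.5)
A(O, m) = 19
z(V, t) = -16 - 123*V + 4119*t/2 (z(V, t) = (-123*V + 4119*t/2) - 16 = -16 - 123*V + 4119*t/2)
a = -40186 (a = -111 - 40075 = -40186)
a - z(2015, A(4*(-3 + 1), 29)) = -40186 - (-16 - 123*2015 + (4119/2)*19) = -40186 - (-16 - 247845 + 78261/2) = -40186 - 1*(-417461/2) = -40186 + 417461/2 = 337089/2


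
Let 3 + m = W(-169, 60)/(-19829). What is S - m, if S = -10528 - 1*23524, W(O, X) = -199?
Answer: -675157820/19829 ≈ -34049.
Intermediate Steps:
S = -34052 (S = -10528 - 23524 = -34052)
m = -59288/19829 (m = -3 - 199/(-19829) = -3 - 199*(-1/19829) = -3 + 199/19829 = -59288/19829 ≈ -2.9900)
S - m = -34052 - 1*(-59288/19829) = -34052 + 59288/19829 = -675157820/19829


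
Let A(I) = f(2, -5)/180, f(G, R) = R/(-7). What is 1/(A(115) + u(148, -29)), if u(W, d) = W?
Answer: 252/37297 ≈ 0.0067566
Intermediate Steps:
f(G, R) = -R/7 (f(G, R) = R*(-1/7) = -R/7)
A(I) = 1/252 (A(I) = -1/7*(-5)/180 = (5/7)*(1/180) = 1/252)
1/(A(115) + u(148, -29)) = 1/(1/252 + 148) = 1/(37297/252) = 252/37297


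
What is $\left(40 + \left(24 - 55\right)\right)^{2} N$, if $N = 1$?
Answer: $81$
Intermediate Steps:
$\left(40 + \left(24 - 55\right)\right)^{2} N = \left(40 + \left(24 - 55\right)\right)^{2} \cdot 1 = \left(40 - 31\right)^{2} \cdot 1 = 9^{2} \cdot 1 = 81 \cdot 1 = 81$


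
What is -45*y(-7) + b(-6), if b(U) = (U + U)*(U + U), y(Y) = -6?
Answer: 414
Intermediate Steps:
b(U) = 4*U**2 (b(U) = (2*U)*(2*U) = 4*U**2)
-45*y(-7) + b(-6) = -45*(-6) + 4*(-6)**2 = 270 + 4*36 = 270 + 144 = 414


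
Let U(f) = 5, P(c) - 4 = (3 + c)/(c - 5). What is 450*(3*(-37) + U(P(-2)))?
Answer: -47700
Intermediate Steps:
P(c) = 4 + (3 + c)/(-5 + c) (P(c) = 4 + (3 + c)/(c - 5) = 4 + (3 + c)/(-5 + c))
450*(3*(-37) + U(P(-2))) = 450*(3*(-37) + 5) = 450*(-111 + 5) = 450*(-106) = -47700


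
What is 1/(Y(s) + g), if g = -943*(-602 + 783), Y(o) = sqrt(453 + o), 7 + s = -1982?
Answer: -170683/29132688025 - 16*I*sqrt(6)/29132688025 ≈ -5.8588e-6 - 1.3453e-9*I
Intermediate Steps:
s = -1989 (s = -7 - 1982 = -1989)
g = -170683 (g = -943*181 = -170683)
1/(Y(s) + g) = 1/(sqrt(453 - 1989) - 170683) = 1/(sqrt(-1536) - 170683) = 1/(16*I*sqrt(6) - 170683) = 1/(-170683 + 16*I*sqrt(6))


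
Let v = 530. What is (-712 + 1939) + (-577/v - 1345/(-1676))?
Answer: 544832679/444140 ≈ 1226.7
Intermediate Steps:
(-712 + 1939) + (-577/v - 1345/(-1676)) = (-712 + 1939) + (-577/530 - 1345/(-1676)) = 1227 + (-577*1/530 - 1345*(-1/1676)) = 1227 + (-577/530 + 1345/1676) = 1227 - 127101/444140 = 544832679/444140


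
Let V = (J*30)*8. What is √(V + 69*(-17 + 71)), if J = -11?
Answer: √1086 ≈ 32.955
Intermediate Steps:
V = -2640 (V = -11*30*8 = -330*8 = -2640)
√(V + 69*(-17 + 71)) = √(-2640 + 69*(-17 + 71)) = √(-2640 + 69*54) = √(-2640 + 3726) = √1086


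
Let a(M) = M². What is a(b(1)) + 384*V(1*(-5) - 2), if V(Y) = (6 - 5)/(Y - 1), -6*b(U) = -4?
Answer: -428/9 ≈ -47.556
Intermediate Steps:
b(U) = ⅔ (b(U) = -⅙*(-4) = ⅔)
V(Y) = 1/(-1 + Y)
a(b(1)) + 384*V(1*(-5) - 2) = (⅔)² + 384/(-1 + (1*(-5) - 2)) = 4/9 + 384/(-1 + (-5 - 2)) = 4/9 + 384/(-1 - 7) = 4/9 + 384/(-8) = 4/9 + 384*(-⅛) = 4/9 - 48 = -428/9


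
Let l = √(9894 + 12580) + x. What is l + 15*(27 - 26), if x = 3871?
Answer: 3886 + √22474 ≈ 4035.9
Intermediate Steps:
l = 3871 + √22474 (l = √(9894 + 12580) + 3871 = √22474 + 3871 = 3871 + √22474 ≈ 4020.9)
l + 15*(27 - 26) = (3871 + √22474) + 15*(27 - 26) = (3871 + √22474) + 15*1 = (3871 + √22474) + 15 = 3886 + √22474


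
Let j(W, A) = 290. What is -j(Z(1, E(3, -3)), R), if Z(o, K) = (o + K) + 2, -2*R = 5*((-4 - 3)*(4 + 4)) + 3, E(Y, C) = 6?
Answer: -290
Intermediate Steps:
R = 277/2 (R = -(5*((-4 - 3)*(4 + 4)) + 3)/2 = -(5*(-7*8) + 3)/2 = -(5*(-56) + 3)/2 = -(-280 + 3)/2 = -½*(-277) = 277/2 ≈ 138.50)
Z(o, K) = 2 + K + o (Z(o, K) = (K + o) + 2 = 2 + K + o)
-j(Z(1, E(3, -3)), R) = -1*290 = -290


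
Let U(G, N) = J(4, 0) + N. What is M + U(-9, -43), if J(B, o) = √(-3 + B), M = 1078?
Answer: 1036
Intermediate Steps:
U(G, N) = 1 + N (U(G, N) = √(-3 + 4) + N = √1 + N = 1 + N)
M + U(-9, -43) = 1078 + (1 - 43) = 1078 - 42 = 1036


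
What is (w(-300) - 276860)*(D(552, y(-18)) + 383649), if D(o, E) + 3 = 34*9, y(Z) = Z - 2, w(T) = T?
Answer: -106416136320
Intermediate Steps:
y(Z) = -2 + Z
D(o, E) = 303 (D(o, E) = -3 + 34*9 = -3 + 306 = 303)
(w(-300) - 276860)*(D(552, y(-18)) + 383649) = (-300 - 276860)*(303 + 383649) = -277160*383952 = -106416136320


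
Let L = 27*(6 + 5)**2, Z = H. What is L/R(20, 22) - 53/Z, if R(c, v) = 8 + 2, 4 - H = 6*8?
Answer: 72139/220 ≈ 327.90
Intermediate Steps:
H = -44 (H = 4 - 6*8 = 4 - 1*48 = 4 - 48 = -44)
R(c, v) = 10
Z = -44
L = 3267 (L = 27*11**2 = 27*121 = 3267)
L/R(20, 22) - 53/Z = 3267/10 - 53/(-44) = 3267*(1/10) - 53*(-1/44) = 3267/10 + 53/44 = 72139/220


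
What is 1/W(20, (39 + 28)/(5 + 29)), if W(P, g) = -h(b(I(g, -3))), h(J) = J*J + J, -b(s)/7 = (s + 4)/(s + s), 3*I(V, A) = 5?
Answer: -100/12971 ≈ -0.0077095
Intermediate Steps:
I(V, A) = 5/3 (I(V, A) = (⅓)*5 = 5/3)
b(s) = -7*(4 + s)/(2*s) (b(s) = -7*(s + 4)/(s + s) = -7*(4 + s)/(2*s))
h(J) = J + J² (h(J) = J² + J = J + J²)
W(P, g) = -12971/100 (W(P, g) = -(-7/2 - 14/5/3)*(1 + (-7/2 - 14/5/3)) = -(-7/2 - 14*⅗)*(1 + (-7/2 - 14*⅗)) = -(-7/2 - 42/5)*(1 + (-7/2 - 42/5)) = -(-119)*(1 - 119/10)/10 = -(-119)*(-109)/(10*10) = -1*12971/100 = -12971/100)
1/W(20, (39 + 28)/(5 + 29)) = 1/(-12971/100) = -100/12971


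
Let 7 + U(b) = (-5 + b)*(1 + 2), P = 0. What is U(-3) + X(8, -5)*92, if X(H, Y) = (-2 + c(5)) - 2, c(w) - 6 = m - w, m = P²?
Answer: -307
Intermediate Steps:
m = 0 (m = 0² = 0)
U(b) = -22 + 3*b (U(b) = -7 + (-5 + b)*(1 + 2) = -7 + (-5 + b)*3 = -7 + (-15 + 3*b) = -22 + 3*b)
c(w) = 6 - w (c(w) = 6 + (0 - w) = 6 - w)
X(H, Y) = -3 (X(H, Y) = (-2 + (6 - 1*5)) - 2 = (-2 + (6 - 5)) - 2 = (-2 + 1) - 2 = -1 - 2 = -3)
U(-3) + X(8, -5)*92 = (-22 + 3*(-3)) - 3*92 = (-22 - 9) - 276 = -31 - 276 = -307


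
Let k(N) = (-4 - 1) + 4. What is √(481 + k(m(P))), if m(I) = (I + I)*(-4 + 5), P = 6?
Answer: 4*√30 ≈ 21.909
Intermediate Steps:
m(I) = 2*I (m(I) = (2*I)*1 = 2*I)
k(N) = -1 (k(N) = -5 + 4 = -1)
√(481 + k(m(P))) = √(481 - 1) = √480 = 4*√30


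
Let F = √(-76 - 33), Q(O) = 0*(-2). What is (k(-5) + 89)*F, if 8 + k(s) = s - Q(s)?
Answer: 76*I*√109 ≈ 793.46*I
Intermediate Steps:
Q(O) = 0
F = I*√109 (F = √(-109) = I*√109 ≈ 10.44*I)
k(s) = -8 + s (k(s) = -8 + (s - 1*0) = -8 + (s + 0) = -8 + s)
(k(-5) + 89)*F = ((-8 - 5) + 89)*(I*√109) = (-13 + 89)*(I*√109) = 76*(I*√109) = 76*I*√109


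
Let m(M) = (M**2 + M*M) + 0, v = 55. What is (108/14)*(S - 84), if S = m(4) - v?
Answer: -5778/7 ≈ -825.43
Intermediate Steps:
m(M) = 2*M**2 (m(M) = (M**2 + M**2) + 0 = 2*M**2 + 0 = 2*M**2)
S = -23 (S = 2*4**2 - 1*55 = 2*16 - 55 = 32 - 55 = -23)
(108/14)*(S - 84) = (108/14)*(-23 - 84) = (108*(1/14))*(-107) = (54/7)*(-107) = -5778/7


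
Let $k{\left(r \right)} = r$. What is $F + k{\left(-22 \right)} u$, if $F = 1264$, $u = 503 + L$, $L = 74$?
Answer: $-11430$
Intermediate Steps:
$u = 577$ ($u = 503 + 74 = 577$)
$F + k{\left(-22 \right)} u = 1264 - 12694 = -11430$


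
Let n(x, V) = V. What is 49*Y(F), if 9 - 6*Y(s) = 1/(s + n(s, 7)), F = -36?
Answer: 6419/87 ≈ 73.782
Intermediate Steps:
Y(s) = 3/2 - 1/(6*(7 + s)) (Y(s) = 3/2 - 1/(6*(s + 7)) = 3/2 - 1/(6*(7 + s)))
49*Y(F) = 49*((62 + 9*(-36))/(6*(7 - 36))) = 49*((⅙)*(62 - 324)/(-29)) = 49*((⅙)*(-1/29)*(-262)) = 49*(131/87) = 6419/87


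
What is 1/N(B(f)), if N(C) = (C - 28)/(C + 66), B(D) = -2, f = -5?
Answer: -32/15 ≈ -2.1333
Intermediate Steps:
N(C) = (-28 + C)/(66 + C)
1/N(B(f)) = 1/((-28 - 2)/(66 - 2)) = 1/(-30/64) = 1/((1/64)*(-30)) = 1/(-15/32) = -32/15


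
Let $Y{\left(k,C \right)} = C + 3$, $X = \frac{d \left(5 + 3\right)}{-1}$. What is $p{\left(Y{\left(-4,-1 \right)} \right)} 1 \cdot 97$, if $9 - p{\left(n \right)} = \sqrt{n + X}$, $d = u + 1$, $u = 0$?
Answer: $873 - 97 i \sqrt{6} \approx 873.0 - 237.6 i$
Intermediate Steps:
$d = 1$ ($d = 0 + 1 = 1$)
$X = -8$ ($X = \frac{1 \left(5 + 3\right)}{-1} = 1 \cdot 8 \left(-1\right) = 8 \left(-1\right) = -8$)
$Y{\left(k,C \right)} = 3 + C$
$p{\left(n \right)} = 9 - \sqrt{-8 + n}$ ($p{\left(n \right)} = 9 - \sqrt{n - 8} = 9 - \sqrt{-8 + n}$)
$p{\left(Y{\left(-4,-1 \right)} \right)} 1 \cdot 97 = \left(9 - \sqrt{-8 + \left(3 - 1\right)}\right) 1 \cdot 97 = \left(9 - \sqrt{-8 + 2}\right) 1 \cdot 97 = \left(9 - \sqrt{-6}\right) 1 \cdot 97 = \left(9 - i \sqrt{6}\right) 1 \cdot 97 = \left(9 - i \sqrt{6}\right) 97 = 873 - 97 i \sqrt{6}$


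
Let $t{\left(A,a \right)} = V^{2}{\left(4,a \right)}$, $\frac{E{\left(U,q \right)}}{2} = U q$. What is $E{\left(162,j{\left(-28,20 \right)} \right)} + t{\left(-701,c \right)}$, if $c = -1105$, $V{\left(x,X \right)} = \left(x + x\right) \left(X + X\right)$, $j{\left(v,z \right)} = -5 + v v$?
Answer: $312834796$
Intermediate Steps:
$j{\left(v,z \right)} = -5 + v^{2}$
$V{\left(x,X \right)} = 4 X x$ ($V{\left(x,X \right)} = 2 x 2 X = 4 X x$)
$E{\left(U,q \right)} = 2 U q$
$t{\left(A,a \right)} = 256 a^{2}$ ($t{\left(A,a \right)} = \left(4 a 4\right)^{2} = \left(16 a\right)^{2} = 256 a^{2}$)
$E{\left(162,j{\left(-28,20 \right)} \right)} + t{\left(-701,c \right)} = 2 \cdot 162 \left(-5 + \left(-28\right)^{2}\right) + 256 \left(-1105\right)^{2} = 2 \cdot 162 \left(-5 + 784\right) + 256 \cdot 1221025 = 2 \cdot 162 \cdot 779 + 312582400 = 252396 + 312582400 = 312834796$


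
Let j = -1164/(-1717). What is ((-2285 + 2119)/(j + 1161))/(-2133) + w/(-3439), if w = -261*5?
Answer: 292267459117/770061591873 ≈ 0.37954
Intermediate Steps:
j = 1164/1717 (j = -1164*(-1/1717) = 1164/1717 ≈ 0.67793)
w = -1305
((-2285 + 2119)/(j + 1161))/(-2133) + w/(-3439) = ((-2285 + 2119)/(1164/1717 + 1161))/(-2133) - 1305/(-3439) = -166/1994601/1717*(-1/2133) - 1305*(-1/3439) = -166*1717/1994601*(-1/2133) + 1305/3439 = -285022/1994601*(-1/2133) + 1305/3439 = 285022/4254483933 + 1305/3439 = 292267459117/770061591873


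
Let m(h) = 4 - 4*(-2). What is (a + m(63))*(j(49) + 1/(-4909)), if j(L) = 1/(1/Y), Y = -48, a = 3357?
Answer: -793847577/4909 ≈ -1.6171e+5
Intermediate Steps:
m(h) = 12 (m(h) = 4 + 8 = 12)
j(L) = -48 (j(L) = 1/(1/(-48)) = 1/(-1/48) = -48)
(a + m(63))*(j(49) + 1/(-4909)) = (3357 + 12)*(-48 + 1/(-4909)) = 3369*(-48 - 1/4909) = 3369*(-235633/4909) = -793847577/4909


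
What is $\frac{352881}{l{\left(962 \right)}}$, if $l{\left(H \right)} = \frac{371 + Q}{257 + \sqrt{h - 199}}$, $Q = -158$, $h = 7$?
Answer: $\frac{30230139}{71} + \frac{941016 i \sqrt{3}}{71} \approx 4.2578 \cdot 10^{5} + 22956.0 i$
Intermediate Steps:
$l{\left(H \right)} = \frac{213}{257 + 8 i \sqrt{3}}$ ($l{\left(H \right)} = \frac{371 - 158}{257 + \sqrt{7 - 199}} = \frac{213}{257 + \sqrt{-192}} = \frac{213}{257 + 8 i \sqrt{3}}$)
$\frac{352881}{l{\left(962 \right)}} = \frac{352881}{\frac{54741}{66241} - \frac{1704 i \sqrt{3}}{66241}}$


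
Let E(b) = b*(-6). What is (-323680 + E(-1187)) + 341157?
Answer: 24599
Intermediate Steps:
E(b) = -6*b
(-323680 + E(-1187)) + 341157 = (-323680 - 6*(-1187)) + 341157 = (-323680 + 7122) + 341157 = -316558 + 341157 = 24599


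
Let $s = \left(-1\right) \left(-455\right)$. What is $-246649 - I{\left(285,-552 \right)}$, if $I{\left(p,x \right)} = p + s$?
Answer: $-247389$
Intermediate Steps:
$s = 455$
$I{\left(p,x \right)} = 455 + p$ ($I{\left(p,x \right)} = p + 455 = 455 + p$)
$-246649 - I{\left(285,-552 \right)} = -246649 - \left(455 + 285\right) = -246649 - 740 = -247389$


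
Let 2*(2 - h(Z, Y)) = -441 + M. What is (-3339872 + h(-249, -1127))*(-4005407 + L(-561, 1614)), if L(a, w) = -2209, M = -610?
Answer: 13382810447712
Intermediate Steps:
h(Z, Y) = 1055/2 (h(Z, Y) = 2 - (-441 - 610)/2 = 2 - ½*(-1051) = 2 + 1051/2 = 1055/2)
(-3339872 + h(-249, -1127))*(-4005407 + L(-561, 1614)) = (-3339872 + 1055/2)*(-4005407 - 2209) = -6678689/2*(-4007616) = 13382810447712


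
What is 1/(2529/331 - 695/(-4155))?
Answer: 275061/2147608 ≈ 0.12808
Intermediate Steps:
1/(2529/331 - 695/(-4155)) = 1/(2529*(1/331) - 695*(-1/4155)) = 1/(2529/331 + 139/831) = 1/(2147608/275061) = 275061/2147608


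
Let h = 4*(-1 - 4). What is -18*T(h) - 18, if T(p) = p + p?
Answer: 702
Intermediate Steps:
h = -20 (h = 4*(-5) = -20)
T(p) = 2*p
-18*T(h) - 18 = -36*(-20) - 18 = -18*(-40) - 18 = 720 - 18 = 702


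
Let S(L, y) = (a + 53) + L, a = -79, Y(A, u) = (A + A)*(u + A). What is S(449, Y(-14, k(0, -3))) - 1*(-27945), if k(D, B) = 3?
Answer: 28368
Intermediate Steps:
Y(A, u) = 2*A*(A + u) (Y(A, u) = (2*A)*(A + u) = 2*A*(A + u))
S(L, y) = -26 + L (S(L, y) = (-79 + 53) + L = -26 + L)
S(449, Y(-14, k(0, -3))) - 1*(-27945) = (-26 + 449) - 1*(-27945) = 423 + 27945 = 28368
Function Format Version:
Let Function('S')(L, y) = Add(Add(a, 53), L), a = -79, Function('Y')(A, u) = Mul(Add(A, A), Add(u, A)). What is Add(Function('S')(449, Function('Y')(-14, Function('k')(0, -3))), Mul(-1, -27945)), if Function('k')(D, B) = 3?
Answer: 28368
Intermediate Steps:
Function('Y')(A, u) = Mul(2, A, Add(A, u)) (Function('Y')(A, u) = Mul(Mul(2, A), Add(A, u)) = Mul(2, A, Add(A, u)))
Function('S')(L, y) = Add(-26, L) (Function('S')(L, y) = Add(Add(-79, 53), L) = Add(-26, L))
Add(Function('S')(449, Function('Y')(-14, Function('k')(0, -3))), Mul(-1, -27945)) = Add(Add(-26, 449), Mul(-1, -27945)) = Add(423, 27945) = 28368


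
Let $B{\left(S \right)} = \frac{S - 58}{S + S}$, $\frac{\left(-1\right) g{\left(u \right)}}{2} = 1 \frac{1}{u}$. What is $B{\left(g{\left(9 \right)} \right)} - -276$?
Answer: $407$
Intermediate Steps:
$g{\left(u \right)} = - \frac{2}{u}$ ($g{\left(u \right)} = - 2 \cdot 1 \frac{1}{u} = - \frac{2}{u}$)
$B{\left(S \right)} = \frac{-58 + S}{2 S}$
$B{\left(g{\left(9 \right)} \right)} - -276 = \frac{-58 - \frac{2}{9}}{2 \left(- \frac{2}{9}\right)} - -276 = \frac{-58 - \frac{2}{9}}{2 \left(\left(-2\right) \frac{1}{9}\right)} + 276 = \frac{-58 - \frac{2}{9}}{2 \left(- \frac{2}{9}\right)} + 276 = \frac{1}{2} \left(- \frac{9}{2}\right) \left(- \frac{524}{9}\right) + 276 = 131 + 276 = 407$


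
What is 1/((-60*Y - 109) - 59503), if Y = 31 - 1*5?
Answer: -1/61172 ≈ -1.6347e-5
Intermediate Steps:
Y = 26 (Y = 31 - 5 = 26)
1/((-60*Y - 109) - 59503) = 1/((-60*26 - 109) - 59503) = 1/((-1560 - 109) - 59503) = 1/(-1669 - 59503) = 1/(-61172) = -1/61172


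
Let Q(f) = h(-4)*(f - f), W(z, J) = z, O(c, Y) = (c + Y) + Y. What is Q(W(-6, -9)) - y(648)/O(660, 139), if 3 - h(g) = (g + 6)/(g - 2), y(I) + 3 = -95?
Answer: 7/67 ≈ 0.10448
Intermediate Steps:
O(c, Y) = c + 2*Y (O(c, Y) = (Y + c) + Y = c + 2*Y)
y(I) = -98 (y(I) = -3 - 95 = -98)
h(g) = 3 - (6 + g)/(-2 + g) (h(g) = 3 - (g + 6)/(g - 2) = 3 - (6 + g)/(-2 + g))
Q(f) = 0 (Q(f) = (2*(-6 - 4)/(-2 - 4))*(f - f) = (2*(-10)/(-6))*0 = (2*(-1/6)*(-10))*0 = (10/3)*0 = 0)
Q(W(-6, -9)) - y(648)/O(660, 139) = 0 - (-98)/(660 + 2*139) = 0 - (-98)/(660 + 278) = 0 - (-98)/938 = 0 - 1*(-7/67) = 0 + 7/67 = 7/67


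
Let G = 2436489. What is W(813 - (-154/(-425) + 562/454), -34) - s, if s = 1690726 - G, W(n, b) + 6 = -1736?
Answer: 744021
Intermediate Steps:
W(n, b) = -1742 (W(n, b) = -6 - 1736 = -1742)
s = -745763 (s = 1690726 - 1*2436489 = 1690726 - 2436489 = -745763)
W(813 - (-154/(-425) + 562/454), -34) - s = -1742 - 1*(-745763) = -1742 + 745763 = 744021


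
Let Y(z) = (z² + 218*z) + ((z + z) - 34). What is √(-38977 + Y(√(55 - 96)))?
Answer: 2*√(-9763 + 55*I*√41) ≈ 3.5636 + 197.65*I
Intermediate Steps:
Y(z) = -34 + z² + 220*z (Y(z) = (z² + 218*z) + (2*z - 34) = (z² + 218*z) + (-34 + 2*z) = -34 + z² + 220*z)
√(-38977 + Y(√(55 - 96))) = √(-38977 + (-34 + (√(55 - 96))² + 220*√(55 - 96))) = √(-38977 + (-34 + (√(-41))² + 220*√(-41))) = √(-38977 + (-34 + (I*√41)² + 220*(I*√41))) = √(-38977 + (-34 - 41 + 220*I*√41)) = √(-38977 + (-75 + 220*I*√41)) = √(-39052 + 220*I*√41)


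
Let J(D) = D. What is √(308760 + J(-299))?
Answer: √308461 ≈ 555.39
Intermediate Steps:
√(308760 + J(-299)) = √(308760 - 299) = √308461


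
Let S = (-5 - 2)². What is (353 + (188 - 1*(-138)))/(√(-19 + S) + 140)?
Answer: 9506/1957 - 679*√30/19570 ≈ 4.6674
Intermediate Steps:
S = 49 (S = (-7)² = 49)
(353 + (188 - 1*(-138)))/(√(-19 + S) + 140) = (353 + (188 - 1*(-138)))/(√(-19 + 49) + 140) = (353 + (188 + 138))/(√30 + 140) = (353 + 326)/(140 + √30) = 679/(140 + √30)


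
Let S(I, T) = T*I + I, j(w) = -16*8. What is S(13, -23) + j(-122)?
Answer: -414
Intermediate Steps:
j(w) = -128
S(I, T) = I + I*T (S(I, T) = I*T + I = I + I*T)
S(13, -23) + j(-122) = 13*(1 - 23) - 128 = 13*(-22) - 128 = -286 - 128 = -414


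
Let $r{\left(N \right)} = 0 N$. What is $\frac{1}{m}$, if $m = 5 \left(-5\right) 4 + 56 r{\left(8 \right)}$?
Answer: $- \frac{1}{100} \approx -0.01$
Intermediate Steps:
$r{\left(N \right)} = 0$
$m = -100$ ($m = 5 \left(-5\right) 4 + 56 \cdot 0 = \left(-25\right) 4 + 0 = -100 + 0 = -100$)
$\frac{1}{m} = \frac{1}{-100} = - \frac{1}{100}$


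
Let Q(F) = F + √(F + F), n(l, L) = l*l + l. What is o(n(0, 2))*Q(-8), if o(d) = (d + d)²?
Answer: 0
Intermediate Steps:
n(l, L) = l + l² (n(l, L) = l² + l = l + l²)
o(d) = 4*d² (o(d) = (2*d)² = 4*d²)
Q(F) = F + √2*√F (Q(F) = F + √(2*F) = F + √2*√F)
o(n(0, 2))*Q(-8) = (4*(0*(1 + 0))²)*(-8 + √2*√(-8)) = (4*(0*1)²)*(-8 + √2*(2*I*√2)) = (4*0²)*(-8 + 4*I) = (4*0)*(-8 + 4*I) = 0*(-8 + 4*I) = 0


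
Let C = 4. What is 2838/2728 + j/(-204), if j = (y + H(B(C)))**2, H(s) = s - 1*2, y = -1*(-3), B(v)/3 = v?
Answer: 335/1581 ≈ 0.21189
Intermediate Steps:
B(v) = 3*v
y = 3
H(s) = -2 + s (H(s) = s - 2 = -2 + s)
j = 169 (j = (3 + (-2 + 3*4))**2 = (3 + (-2 + 12))**2 = (3 + 10)**2 = 13**2 = 169)
2838/2728 + j/(-204) = 2838/2728 + 169/(-204) = 2838*(1/2728) + 169*(-1/204) = 129/124 - 169/204 = 335/1581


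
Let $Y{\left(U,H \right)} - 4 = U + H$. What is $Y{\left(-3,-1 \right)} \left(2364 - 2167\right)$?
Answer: $0$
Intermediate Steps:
$Y{\left(U,H \right)} = 4 + H + U$ ($Y{\left(U,H \right)} = 4 + \left(U + H\right) = 4 + \left(H + U\right) = 4 + H + U$)
$Y{\left(-3,-1 \right)} \left(2364 - 2167\right) = \left(4 - 1 - 3\right) \left(2364 - 2167\right) = 0 \left(2364 - 2167\right) = 0 \cdot 197 = 0$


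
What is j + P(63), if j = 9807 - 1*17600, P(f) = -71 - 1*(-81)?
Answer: -7783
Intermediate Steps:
P(f) = 10 (P(f) = -71 + 81 = 10)
j = -7793 (j = 9807 - 17600 = -7793)
j + P(63) = -7793 + 10 = -7783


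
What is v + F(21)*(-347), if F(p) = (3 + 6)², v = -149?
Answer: -28256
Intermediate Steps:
F(p) = 81 (F(p) = 9² = 81)
v + F(21)*(-347) = -149 + 81*(-347) = -149 - 28107 = -28256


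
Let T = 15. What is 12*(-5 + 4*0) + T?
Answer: -45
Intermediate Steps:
12*(-5 + 4*0) + T = 12*(-5 + 4*0) + 15 = 12*(-5 + 0) + 15 = 12*(-5) + 15 = -60 + 15 = -45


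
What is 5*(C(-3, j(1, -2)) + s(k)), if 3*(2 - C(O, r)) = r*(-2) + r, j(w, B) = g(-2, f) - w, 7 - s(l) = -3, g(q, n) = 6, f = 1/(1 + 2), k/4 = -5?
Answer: 205/3 ≈ 68.333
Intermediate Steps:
k = -20 (k = 4*(-5) = -20)
f = ⅓ (f = 1/3 = ⅓ ≈ 0.33333)
s(l) = 10 (s(l) = 7 - 1*(-3) = 7 + 3 = 10)
j(w, B) = 6 - w
C(O, r) = 2 + r/3 (C(O, r) = 2 - (r*(-2) + r)/3 = 2 - (-2*r + r)/3 = 2 - (-1)*r/3 = 2 + r/3)
5*(C(-3, j(1, -2)) + s(k)) = 5*((2 + (6 - 1*1)/3) + 10) = 5*((2 + (6 - 1)/3) + 10) = 5*((2 + (⅓)*5) + 10) = 5*((2 + 5/3) + 10) = 5*(11/3 + 10) = 5*(41/3) = 205/3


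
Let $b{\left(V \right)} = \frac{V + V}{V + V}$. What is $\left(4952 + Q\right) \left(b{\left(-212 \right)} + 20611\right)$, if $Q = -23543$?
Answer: $-383197692$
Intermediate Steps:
$b{\left(V \right)} = 1$ ($b{\left(V \right)} = \frac{2 V}{2 V} = 2 V \frac{1}{2 V} = 1$)
$\left(4952 + Q\right) \left(b{\left(-212 \right)} + 20611\right) = \left(4952 - 23543\right) \left(1 + 20611\right) = \left(-18591\right) 20612 = -383197692$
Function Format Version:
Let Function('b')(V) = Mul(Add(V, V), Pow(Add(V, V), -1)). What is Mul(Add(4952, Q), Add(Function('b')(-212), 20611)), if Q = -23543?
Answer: -383197692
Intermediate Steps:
Function('b')(V) = 1 (Function('b')(V) = Mul(Mul(2, V), Pow(Mul(2, V), -1)) = Mul(Mul(2, V), Mul(Rational(1, 2), Pow(V, -1))) = 1)
Mul(Add(4952, Q), Add(Function('b')(-212), 20611)) = Mul(Add(4952, -23543), Add(1, 20611)) = Mul(-18591, 20612) = -383197692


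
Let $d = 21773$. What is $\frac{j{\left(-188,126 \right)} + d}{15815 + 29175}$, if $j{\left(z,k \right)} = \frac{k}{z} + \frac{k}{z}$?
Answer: $\frac{511634}{1057265} \approx 0.48392$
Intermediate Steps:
$j{\left(z,k \right)} = \frac{2 k}{z}$
$\frac{j{\left(-188,126 \right)} + d}{15815 + 29175} = \frac{2 \cdot 126 \frac{1}{-188} + 21773}{15815 + 29175} = \frac{2 \cdot 126 \left(- \frac{1}{188}\right) + 21773}{44990} = \left(- \frac{63}{47} + 21773\right) \frac{1}{44990} = \frac{1023268}{47} \cdot \frac{1}{44990} = \frac{511634}{1057265}$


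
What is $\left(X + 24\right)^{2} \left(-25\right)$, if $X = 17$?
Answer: $-42025$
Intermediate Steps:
$\left(X + 24\right)^{2} \left(-25\right) = \left(17 + 24\right)^{2} \left(-25\right) = 41^{2} \left(-25\right) = 1681 \left(-25\right) = -42025$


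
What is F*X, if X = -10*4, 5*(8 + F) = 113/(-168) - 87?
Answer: 21449/21 ≈ 1021.4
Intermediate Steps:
F = -21449/840 (F = -8 + (113/(-168) - 87)/5 = -8 + (113*(-1/168) - 87)/5 = -8 + (-113/168 - 87)/5 = -8 + (⅕)*(-14729/168) = -8 - 14729/840 = -21449/840 ≈ -25.535)
X = -40
F*X = -21449/840*(-40) = 21449/21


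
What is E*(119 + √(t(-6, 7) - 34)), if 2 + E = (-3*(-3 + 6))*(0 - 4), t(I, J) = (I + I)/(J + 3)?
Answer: 4046 + 136*I*√55/5 ≈ 4046.0 + 201.72*I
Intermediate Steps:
t(I, J) = 2*I/(3 + J) (t(I, J) = (2*I)/(3 + J) = 2*I/(3 + J))
E = 34 (E = -2 + (-3*(-3 + 6))*(0 - 4) = -2 - 3*3*(-4) = -2 - 9*(-4) = -2 + 36 = 34)
E*(119 + √(t(-6, 7) - 34)) = 34*(119 + √(2*(-6)/(3 + 7) - 34)) = 34*(119 + √(2*(-6)/10 - 34)) = 34*(119 + √(2*(-6)*(⅒) - 34)) = 34*(119 + √(-6/5 - 34)) = 34*(119 + √(-176/5)) = 34*(119 + 4*I*√55/5) = 4046 + 136*I*√55/5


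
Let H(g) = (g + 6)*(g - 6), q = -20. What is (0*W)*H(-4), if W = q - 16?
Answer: 0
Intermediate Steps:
H(g) = (-6 + g)*(6 + g) (H(g) = (6 + g)*(-6 + g) = (-6 + g)*(6 + g))
W = -36 (W = -20 - 16 = -36)
(0*W)*H(-4) = (0*(-36))*(-36 + (-4)**2) = 0*(-36 + 16) = 0*(-20) = 0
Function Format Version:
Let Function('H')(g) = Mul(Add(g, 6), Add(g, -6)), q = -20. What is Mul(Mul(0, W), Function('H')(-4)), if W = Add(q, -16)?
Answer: 0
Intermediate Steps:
Function('H')(g) = Mul(Add(-6, g), Add(6, g)) (Function('H')(g) = Mul(Add(6, g), Add(-6, g)) = Mul(Add(-6, g), Add(6, g)))
W = -36 (W = Add(-20, -16) = -36)
Mul(Mul(0, W), Function('H')(-4)) = Mul(Mul(0, -36), Add(-36, Pow(-4, 2))) = Mul(0, Add(-36, 16)) = Mul(0, -20) = 0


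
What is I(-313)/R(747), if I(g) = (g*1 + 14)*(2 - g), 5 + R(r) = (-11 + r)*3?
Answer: -94185/2203 ≈ -42.753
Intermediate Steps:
R(r) = -38 + 3*r (R(r) = -5 + (-11 + r)*3 = -5 + (-33 + 3*r) = -38 + 3*r)
I(g) = (2 - g)*(14 + g) (I(g) = (g + 14)*(2 - g) = (14 + g)*(2 - g) = (2 - g)*(14 + g))
I(-313)/R(747) = (28 - 1*(-313)**2 - 12*(-313))/(-38 + 3*747) = (28 - 1*97969 + 3756)/(-38 + 2241) = (28 - 97969 + 3756)/2203 = -94185*1/2203 = -94185/2203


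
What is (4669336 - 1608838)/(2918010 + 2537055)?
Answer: 145738/259765 ≈ 0.56104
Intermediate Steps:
(4669336 - 1608838)/(2918010 + 2537055) = 3060498/5455065 = 3060498*(1/5455065) = 145738/259765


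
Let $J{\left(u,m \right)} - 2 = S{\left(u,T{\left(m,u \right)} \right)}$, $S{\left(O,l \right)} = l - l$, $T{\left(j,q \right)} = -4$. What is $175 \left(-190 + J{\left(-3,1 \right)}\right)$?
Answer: $-32900$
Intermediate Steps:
$S{\left(O,l \right)} = 0$
$J{\left(u,m \right)} = 2$ ($J{\left(u,m \right)} = 2 + 0 = 2$)
$175 \left(-190 + J{\left(-3,1 \right)}\right) = 175 \left(-190 + 2\right) = 175 \left(-188\right) = -32900$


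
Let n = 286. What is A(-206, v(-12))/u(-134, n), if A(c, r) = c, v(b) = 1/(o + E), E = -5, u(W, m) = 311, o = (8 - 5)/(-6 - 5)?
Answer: -206/311 ≈ -0.66238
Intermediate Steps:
o = -3/11 (o = 3/(-11) = 3*(-1/11) = -3/11 ≈ -0.27273)
v(b) = -11/58 (v(b) = 1/(-3/11 - 5) = 1/(-58/11) = -11/58)
A(-206, v(-12))/u(-134, n) = -206/311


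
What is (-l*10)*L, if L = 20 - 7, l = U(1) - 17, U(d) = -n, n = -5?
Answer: 1560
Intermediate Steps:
U(d) = 5 (U(d) = -1*(-5) = 5)
l = -12 (l = 5 - 17 = -12)
L = 13
(-l*10)*L = (-1*(-12)*10)*13 = (12*10)*13 = 120*13 = 1560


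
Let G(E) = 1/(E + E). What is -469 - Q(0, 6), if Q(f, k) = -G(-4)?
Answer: -3753/8 ≈ -469.13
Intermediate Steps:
G(E) = 1/(2*E)
Q(f, k) = 1/8 (Q(f, k) = -1/(2*(-4)) = -(-1)/(2*4) = -1*(-1/8) = 1/8)
-469 - Q(0, 6) = -469 - 1*1/8 = -469 - 1/8 = -3753/8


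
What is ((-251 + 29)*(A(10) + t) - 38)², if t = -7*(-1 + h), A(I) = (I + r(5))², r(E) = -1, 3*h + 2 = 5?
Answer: 324720400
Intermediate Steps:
h = 1 (h = -⅔ + (⅓)*5 = -⅔ + 5/3 = 1)
A(I) = (-1 + I)² (A(I) = (I - 1)² = (-1 + I)²)
t = 0 (t = -7*(-1 + 1) = -7*0 = 0)
((-251 + 29)*(A(10) + t) - 38)² = ((-251 + 29)*((-1 + 10)² + 0) - 38)² = (-222*(9² + 0) - 38)² = (-222*(81 + 0) - 38)² = (-222*81 - 38)² = (-17982 - 38)² = (-18020)² = 324720400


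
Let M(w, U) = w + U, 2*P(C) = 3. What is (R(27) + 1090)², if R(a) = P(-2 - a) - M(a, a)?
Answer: 4305625/4 ≈ 1.0764e+6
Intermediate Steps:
P(C) = 3/2 (P(C) = (½)*3 = 3/2)
M(w, U) = U + w
R(a) = 3/2 - 2*a (R(a) = 3/2 - (a + a) = 3/2 - 2*a)
(R(27) + 1090)² = ((3/2 - 2*27) + 1090)² = ((3/2 - 54) + 1090)² = (-105/2 + 1090)² = (2075/2)² = 4305625/4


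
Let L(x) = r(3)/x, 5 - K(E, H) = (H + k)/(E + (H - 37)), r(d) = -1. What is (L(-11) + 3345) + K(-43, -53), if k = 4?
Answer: 700092/209 ≈ 3349.7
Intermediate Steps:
K(E, H) = 5 - (4 + H)/(-37 + E + H) (K(E, H) = 5 - (H + 4)/(E + (H - 37)) = 5 - (4 + H)/(E + (-37 + H)) = 5 - (4 + H)/(-37 + E + H))
L(x) = -1/x
(L(-11) + 3345) + K(-43, -53) = (-1/(-11) + 3345) + (-189 + 4*(-53) + 5*(-43))/(-37 - 43 - 53) = (-1*(-1/11) + 3345) + (-189 - 212 - 215)/(-133) = (1/11 + 3345) - 1/133*(-616) = 36796/11 + 88/19 = 700092/209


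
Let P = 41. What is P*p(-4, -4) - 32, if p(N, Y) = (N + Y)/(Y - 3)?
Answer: 104/7 ≈ 14.857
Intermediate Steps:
p(N, Y) = (N + Y)/(-3 + Y)
P*p(-4, -4) - 32 = 41*((-4 - 4)/(-3 - 4)) - 32 = 41*(-8/(-7)) - 32 = 41*(-⅐*(-8)) - 32 = 41*(8/7) - 32 = 328/7 - 32 = 104/7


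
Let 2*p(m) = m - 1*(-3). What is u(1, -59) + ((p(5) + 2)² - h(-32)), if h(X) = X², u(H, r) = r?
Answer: -1047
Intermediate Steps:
p(m) = 3/2 + m/2 (p(m) = (m - 1*(-3))/2 = (m + 3)/2 = (3 + m)/2 = 3/2 + m/2)
u(1, -59) + ((p(5) + 2)² - h(-32)) = -59 + (((3/2 + (½)*5) + 2)² - 1*(-32)²) = -59 + (((3/2 + 5/2) + 2)² - 1*1024) = -59 + ((4 + 2)² - 1024) = -59 + (6² - 1024) = -59 + (36 - 1024) = -59 - 988 = -1047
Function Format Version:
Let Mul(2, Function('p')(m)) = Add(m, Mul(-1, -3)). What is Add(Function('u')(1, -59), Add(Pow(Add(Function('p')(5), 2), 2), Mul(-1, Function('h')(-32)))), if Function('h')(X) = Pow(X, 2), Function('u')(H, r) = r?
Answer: -1047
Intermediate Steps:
Function('p')(m) = Add(Rational(3, 2), Mul(Rational(1, 2), m)) (Function('p')(m) = Mul(Rational(1, 2), Add(m, Mul(-1, -3))) = Mul(Rational(1, 2), Add(m, 3)) = Mul(Rational(1, 2), Add(3, m)) = Add(Rational(3, 2), Mul(Rational(1, 2), m)))
Add(Function('u')(1, -59), Add(Pow(Add(Function('p')(5), 2), 2), Mul(-1, Function('h')(-32)))) = Add(-59, Add(Pow(Add(Add(Rational(3, 2), Mul(Rational(1, 2), 5)), 2), 2), Mul(-1, Pow(-32, 2)))) = Add(-59, Add(Pow(Add(Add(Rational(3, 2), Rational(5, 2)), 2), 2), Mul(-1, 1024))) = Add(-59, Add(Pow(Add(4, 2), 2), -1024)) = Add(-59, Add(Pow(6, 2), -1024)) = Add(-59, Add(36, -1024)) = Add(-59, -988) = -1047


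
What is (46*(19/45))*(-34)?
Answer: -29716/45 ≈ -660.36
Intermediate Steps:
(46*(19/45))*(-34) = (874/45)*(-34) = -29716/45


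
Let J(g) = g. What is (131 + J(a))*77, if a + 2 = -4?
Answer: 9625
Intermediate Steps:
a = -6 (a = -2 - 4 = -6)
(131 + J(a))*77 = (131 - 6)*77 = 125*77 = 9625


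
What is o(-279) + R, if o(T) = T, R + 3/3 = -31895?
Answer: -32175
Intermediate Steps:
R = -31896 (R = -1 - 31895 = -31896)
o(-279) + R = -279 - 31896 = -32175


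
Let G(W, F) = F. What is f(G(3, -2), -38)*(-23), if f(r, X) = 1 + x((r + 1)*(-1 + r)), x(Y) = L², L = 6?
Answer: -851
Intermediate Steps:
x(Y) = 36 (x(Y) = 6² = 36)
f(r, X) = 37 (f(r, X) = 1 + 36 = 37)
f(G(3, -2), -38)*(-23) = 37*(-23) = -851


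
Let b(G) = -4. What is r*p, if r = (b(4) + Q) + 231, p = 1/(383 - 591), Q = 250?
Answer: -477/208 ≈ -2.2933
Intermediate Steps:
p = -1/208 (p = 1/(-208) = -1/208 ≈ -0.0048077)
r = 477 (r = (-4 + 250) + 231 = 246 + 231 = 477)
r*p = 477*(-1/208) = -477/208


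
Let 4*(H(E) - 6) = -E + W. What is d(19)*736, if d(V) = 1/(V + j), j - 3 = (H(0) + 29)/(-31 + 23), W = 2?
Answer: 11776/281 ≈ 41.907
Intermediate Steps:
H(E) = 13/2 - E/4 (H(E) = 6 + (-E + 2)/4 = 6 + (2 - E)/4 = 6 + (½ - E/4) = 13/2 - E/4)
j = -23/16 (j = 3 + ((13/2 - ¼*0) + 29)/(-31 + 23) = 3 + ((13/2 + 0) + 29)/(-8) = 3 + (13/2 + 29)*(-⅛) = 3 + (71/2)*(-⅛) = 3 - 71/16 = -23/16 ≈ -1.4375)
d(V) = 1/(-23/16 + V) (d(V) = 1/(V - 23/16) = 1/(-23/16 + V))
d(19)*736 = (16/(-23 + 16*19))*736 = (16/(-23 + 304))*736 = (16/281)*736 = 11776/281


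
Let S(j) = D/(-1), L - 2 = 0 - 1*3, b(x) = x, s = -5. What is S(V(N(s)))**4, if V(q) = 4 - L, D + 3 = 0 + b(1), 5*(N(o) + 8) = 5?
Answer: 16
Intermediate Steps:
N(o) = -7 (N(o) = -8 + (1/5)*5 = -8 + 1 = -7)
L = -1 (L = 2 + (0 - 1*3) = 2 + (0 - 3) = 2 - 3 = -1)
D = -2 (D = -3 + (0 + 1) = -3 + 1 = -2)
V(q) = 5 (V(q) = 4 - 1*(-1) = 4 + 1 = 5)
S(j) = 2 (S(j) = -2/(-1) = -2*(-1) = 2)
S(V(N(s)))**4 = 2**4 = 16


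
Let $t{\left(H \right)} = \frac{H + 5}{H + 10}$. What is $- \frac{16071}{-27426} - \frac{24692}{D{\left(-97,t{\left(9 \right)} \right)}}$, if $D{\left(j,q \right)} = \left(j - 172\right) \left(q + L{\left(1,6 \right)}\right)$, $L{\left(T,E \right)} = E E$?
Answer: $\frac{2647396025}{858260102} \approx 3.0846$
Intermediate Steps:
$L{\left(T,E \right)} = E^{2}$
$t{\left(H \right)} = \frac{5 + H}{10 + H}$
$D{\left(j,q \right)} = \left(-172 + j\right) \left(36 + q\right)$ ($D{\left(j,q \right)} = \left(j - 172\right) \left(q + 6^{2}\right) = \left(-172 + j\right) \left(q + 36\right) = \left(-172 + j\right) \left(36 + q\right)$)
$- \frac{16071}{-27426} - \frac{24692}{D{\left(-97,t{\left(9 \right)} \right)}} = - \frac{16071}{-27426} - \frac{24692}{-6192 - 172 \frac{5 + 9}{10 + 9} + 36 \left(-97\right) - 97 \frac{5 + 9}{10 + 9}} = \left(-16071\right) \left(- \frac{1}{27426}\right) - \frac{24692}{-6192 - 172 \cdot \frac{1}{19} \cdot 14 - 3492 - 97 \cdot \frac{1}{19} \cdot 14} = \frac{5357}{9142} - \frac{24692}{-6192 - 172 \cdot \frac{1}{19} \cdot 14 - 3492 - 97 \cdot \frac{1}{19} \cdot 14} = \frac{5357}{9142} - \frac{24692}{-6192 - \frac{2408}{19} - 3492 - \frac{1358}{19}} = \frac{5357}{9142} - \frac{24692}{- \frac{187762}{19}} = \frac{5357}{9142} - - \frac{234574}{93881} = \frac{5357}{9142} + \frac{234574}{93881} = \frac{2647396025}{858260102}$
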